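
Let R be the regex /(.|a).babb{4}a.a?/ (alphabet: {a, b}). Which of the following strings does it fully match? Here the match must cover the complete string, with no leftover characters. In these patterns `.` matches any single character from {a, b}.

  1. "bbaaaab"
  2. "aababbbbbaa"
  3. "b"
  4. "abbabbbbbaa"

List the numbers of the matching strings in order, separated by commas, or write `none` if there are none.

1. "bbaaaab" → no match
2. "aababbbbbaa" → match
3. "b" → no match
4. "abbabbbbbaa" → match

2, 4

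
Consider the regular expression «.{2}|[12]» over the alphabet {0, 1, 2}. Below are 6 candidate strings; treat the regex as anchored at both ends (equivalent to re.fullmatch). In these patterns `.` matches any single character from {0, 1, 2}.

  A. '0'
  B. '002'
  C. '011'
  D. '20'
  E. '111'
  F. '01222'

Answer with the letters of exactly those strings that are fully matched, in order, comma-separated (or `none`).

D

A. '0' → no match
B. '002' → no match
C. '011' → no match
D. '20' → match
E. '111' → no match
F. '01222' → no match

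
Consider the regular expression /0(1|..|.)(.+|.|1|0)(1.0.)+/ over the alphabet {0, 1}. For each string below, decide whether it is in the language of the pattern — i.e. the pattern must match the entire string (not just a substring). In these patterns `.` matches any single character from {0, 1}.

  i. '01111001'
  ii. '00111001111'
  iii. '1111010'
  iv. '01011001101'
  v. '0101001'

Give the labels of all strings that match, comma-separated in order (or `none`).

i → match
ii → no match
iii → no match — must start with '0'
iv → match
v → match

i, iv, v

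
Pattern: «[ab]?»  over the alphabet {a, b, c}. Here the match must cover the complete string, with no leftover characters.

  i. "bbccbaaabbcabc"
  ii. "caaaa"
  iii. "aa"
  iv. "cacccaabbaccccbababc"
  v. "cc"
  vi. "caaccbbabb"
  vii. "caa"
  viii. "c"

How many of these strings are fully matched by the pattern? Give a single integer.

i → no match
ii → no match
iii → no match
iv → no match
v → no match
vi → no match
vii → no match
viii → no match
Total matched: 0

0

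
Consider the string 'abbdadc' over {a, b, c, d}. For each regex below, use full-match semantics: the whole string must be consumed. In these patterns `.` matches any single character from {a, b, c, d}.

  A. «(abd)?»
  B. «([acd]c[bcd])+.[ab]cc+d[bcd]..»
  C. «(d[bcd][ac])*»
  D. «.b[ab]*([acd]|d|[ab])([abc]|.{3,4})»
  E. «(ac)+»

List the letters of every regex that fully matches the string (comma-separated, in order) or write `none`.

A → no match
B → no match
C → no match
D → match
E → no match — must start with 'ac'

D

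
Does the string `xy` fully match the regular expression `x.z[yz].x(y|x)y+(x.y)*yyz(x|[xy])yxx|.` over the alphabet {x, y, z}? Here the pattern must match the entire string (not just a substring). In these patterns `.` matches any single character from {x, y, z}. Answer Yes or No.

No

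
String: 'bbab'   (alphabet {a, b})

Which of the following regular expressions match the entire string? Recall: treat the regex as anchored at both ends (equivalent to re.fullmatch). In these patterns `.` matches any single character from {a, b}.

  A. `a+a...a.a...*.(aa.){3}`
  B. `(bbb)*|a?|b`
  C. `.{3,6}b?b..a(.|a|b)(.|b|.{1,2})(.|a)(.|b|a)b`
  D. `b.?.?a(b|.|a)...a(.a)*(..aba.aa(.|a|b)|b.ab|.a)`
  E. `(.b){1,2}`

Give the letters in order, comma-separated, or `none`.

E

A → no match — must start with 'a'
B → no match
C → no match
D → no match
E → match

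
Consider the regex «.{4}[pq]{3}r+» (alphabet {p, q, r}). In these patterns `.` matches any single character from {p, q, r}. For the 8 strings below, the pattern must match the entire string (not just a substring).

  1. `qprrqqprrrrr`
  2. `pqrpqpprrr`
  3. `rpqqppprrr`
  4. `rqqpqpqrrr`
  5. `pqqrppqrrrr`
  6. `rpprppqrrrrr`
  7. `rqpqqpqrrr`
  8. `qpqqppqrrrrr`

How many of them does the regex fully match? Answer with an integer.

1. `qprrqqprrrrr` → match
2. `pqrpqpprrr` → match
3. `rpqqppprrr` → match
4. `rqqpqpqrrr` → match
5. `pqqrppqrrrr` → match
6. `rpprppqrrrrr` → match
7. `rqpqqpqrrr` → match
8. `qpqqppqrrrrr` → match
Total matched: 8

8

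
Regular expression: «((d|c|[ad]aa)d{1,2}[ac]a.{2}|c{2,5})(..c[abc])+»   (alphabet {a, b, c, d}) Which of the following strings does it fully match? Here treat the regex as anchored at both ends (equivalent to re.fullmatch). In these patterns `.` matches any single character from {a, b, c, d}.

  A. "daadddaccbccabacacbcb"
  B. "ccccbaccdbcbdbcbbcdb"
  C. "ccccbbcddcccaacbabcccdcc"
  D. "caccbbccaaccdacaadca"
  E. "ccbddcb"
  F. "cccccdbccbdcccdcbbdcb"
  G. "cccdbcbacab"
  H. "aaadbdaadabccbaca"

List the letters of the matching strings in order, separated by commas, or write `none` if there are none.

A → no match
B → no match
C → no match
D → no match
E → no match
F → match
G → no match
H → no match

F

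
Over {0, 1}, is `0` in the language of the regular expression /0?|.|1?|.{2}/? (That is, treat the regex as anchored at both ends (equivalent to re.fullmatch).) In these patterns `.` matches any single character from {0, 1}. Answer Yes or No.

Yes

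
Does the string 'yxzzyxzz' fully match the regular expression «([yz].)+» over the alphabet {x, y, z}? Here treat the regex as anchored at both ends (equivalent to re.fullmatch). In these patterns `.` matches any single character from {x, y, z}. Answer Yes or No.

Yes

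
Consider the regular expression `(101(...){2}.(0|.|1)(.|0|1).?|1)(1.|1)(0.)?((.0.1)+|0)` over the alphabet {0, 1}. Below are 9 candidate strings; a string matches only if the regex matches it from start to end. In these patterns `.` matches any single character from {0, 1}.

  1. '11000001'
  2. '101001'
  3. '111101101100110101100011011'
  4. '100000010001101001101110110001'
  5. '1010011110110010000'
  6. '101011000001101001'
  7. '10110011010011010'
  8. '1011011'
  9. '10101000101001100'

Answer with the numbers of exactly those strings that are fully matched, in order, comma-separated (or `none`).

1, 6, 7

1. '11000001' → match
2. '101001' → no match
3 → no match
4 → no match
5 → no match
6 → match
7 → match
8. '1011011' → no match
9 → no match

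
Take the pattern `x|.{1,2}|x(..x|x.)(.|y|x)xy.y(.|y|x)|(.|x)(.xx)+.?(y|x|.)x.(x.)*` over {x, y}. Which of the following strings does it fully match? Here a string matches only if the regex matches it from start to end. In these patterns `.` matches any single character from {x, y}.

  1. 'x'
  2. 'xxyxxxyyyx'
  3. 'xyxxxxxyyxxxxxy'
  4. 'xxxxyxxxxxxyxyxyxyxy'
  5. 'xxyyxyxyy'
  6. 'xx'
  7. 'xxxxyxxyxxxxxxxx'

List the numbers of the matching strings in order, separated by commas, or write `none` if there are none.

1 → match
2 → match
3 → match
4 → match
5 → match
6 → match
7 → match

1, 2, 3, 4, 5, 6, 7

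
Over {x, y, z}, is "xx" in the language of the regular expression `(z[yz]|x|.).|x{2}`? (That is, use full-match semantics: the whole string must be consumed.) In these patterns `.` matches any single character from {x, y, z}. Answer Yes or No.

Yes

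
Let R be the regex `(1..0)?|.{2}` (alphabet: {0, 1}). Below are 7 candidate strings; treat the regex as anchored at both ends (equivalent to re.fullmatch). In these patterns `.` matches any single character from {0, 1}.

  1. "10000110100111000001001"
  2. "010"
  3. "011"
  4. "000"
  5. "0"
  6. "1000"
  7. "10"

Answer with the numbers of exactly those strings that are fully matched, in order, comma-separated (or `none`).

6, 7

1 → no match
2 → no match
3 → no match
4 → no match
5 → no match
6 → match
7 → match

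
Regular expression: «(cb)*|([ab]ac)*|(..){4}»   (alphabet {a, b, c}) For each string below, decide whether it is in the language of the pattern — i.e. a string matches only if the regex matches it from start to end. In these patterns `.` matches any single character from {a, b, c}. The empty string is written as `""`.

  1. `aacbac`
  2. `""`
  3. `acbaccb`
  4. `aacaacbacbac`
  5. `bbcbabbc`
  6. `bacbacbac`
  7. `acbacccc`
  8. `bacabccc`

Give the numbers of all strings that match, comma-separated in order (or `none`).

1, 2, 4, 5, 6, 7, 8

1 → match
2 → match
3 → no match
4 → match
5 → match
6 → match
7 → match
8 → match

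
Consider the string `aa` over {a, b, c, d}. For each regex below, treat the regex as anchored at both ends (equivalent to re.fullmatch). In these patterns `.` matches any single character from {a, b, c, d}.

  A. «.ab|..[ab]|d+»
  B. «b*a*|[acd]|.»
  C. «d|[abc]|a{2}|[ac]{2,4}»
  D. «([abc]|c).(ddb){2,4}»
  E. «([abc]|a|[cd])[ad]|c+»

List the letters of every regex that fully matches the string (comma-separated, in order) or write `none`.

B, C, E

A → no match
B → match
C → match
D → no match — must end with `ddb`
E → match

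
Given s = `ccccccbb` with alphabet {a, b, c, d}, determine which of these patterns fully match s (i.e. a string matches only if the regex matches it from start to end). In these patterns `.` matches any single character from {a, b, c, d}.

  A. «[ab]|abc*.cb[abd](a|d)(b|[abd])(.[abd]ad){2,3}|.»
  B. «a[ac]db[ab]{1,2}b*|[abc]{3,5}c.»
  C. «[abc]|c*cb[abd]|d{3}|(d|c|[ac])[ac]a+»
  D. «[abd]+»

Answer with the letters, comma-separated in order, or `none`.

C

A → no match
B → no match
C → match
D → no match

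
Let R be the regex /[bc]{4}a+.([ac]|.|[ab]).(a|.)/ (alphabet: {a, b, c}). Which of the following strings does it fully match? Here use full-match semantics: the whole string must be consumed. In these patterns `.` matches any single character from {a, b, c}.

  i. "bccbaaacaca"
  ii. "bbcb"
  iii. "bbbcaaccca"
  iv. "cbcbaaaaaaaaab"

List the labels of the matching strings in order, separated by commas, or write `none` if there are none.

i, iii, iv

i. "bccbaaacaca" → match
ii. "bbcb" → no match
iii. "bbbcaaccca" → match
iv → match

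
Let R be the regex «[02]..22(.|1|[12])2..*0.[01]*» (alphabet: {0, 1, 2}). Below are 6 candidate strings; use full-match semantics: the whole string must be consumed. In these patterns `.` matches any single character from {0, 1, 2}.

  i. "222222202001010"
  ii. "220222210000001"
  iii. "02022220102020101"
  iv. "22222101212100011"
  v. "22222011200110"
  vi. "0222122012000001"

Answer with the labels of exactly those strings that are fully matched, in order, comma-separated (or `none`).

i, ii, iii

i → match
ii → match
iii → match
iv → no match
v → no match
vi → no match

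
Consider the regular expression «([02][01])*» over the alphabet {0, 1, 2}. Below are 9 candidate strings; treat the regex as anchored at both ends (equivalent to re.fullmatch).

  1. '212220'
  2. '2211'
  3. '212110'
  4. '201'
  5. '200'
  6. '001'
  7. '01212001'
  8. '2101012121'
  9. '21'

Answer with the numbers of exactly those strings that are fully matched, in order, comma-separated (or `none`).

7, 8, 9

1 → no match
2 → no match
3 → no match
4 → no match
5 → no match
6 → no match
7 → match
8 → match
9 → match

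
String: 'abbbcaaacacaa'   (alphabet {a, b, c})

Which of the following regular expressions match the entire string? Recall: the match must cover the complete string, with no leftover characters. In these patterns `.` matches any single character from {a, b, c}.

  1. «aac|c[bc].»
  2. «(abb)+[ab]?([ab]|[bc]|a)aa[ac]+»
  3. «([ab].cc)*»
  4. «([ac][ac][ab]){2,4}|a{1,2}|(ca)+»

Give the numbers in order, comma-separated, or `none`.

2

1 → no match
2 → match
3 → no match
4 → no match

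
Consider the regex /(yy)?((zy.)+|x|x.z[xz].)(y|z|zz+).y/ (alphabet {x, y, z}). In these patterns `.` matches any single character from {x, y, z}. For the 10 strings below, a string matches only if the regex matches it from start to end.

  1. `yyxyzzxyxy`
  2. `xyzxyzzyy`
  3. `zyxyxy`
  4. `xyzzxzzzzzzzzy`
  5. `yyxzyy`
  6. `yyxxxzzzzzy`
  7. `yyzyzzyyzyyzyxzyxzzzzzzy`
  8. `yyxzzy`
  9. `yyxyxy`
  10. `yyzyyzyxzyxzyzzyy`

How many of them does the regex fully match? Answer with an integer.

1 → match
2 → match
3 → match
4 → match
5 → match
6 → no match
7 → match
8 → match
9 → match
10 → match
Total matched: 9

9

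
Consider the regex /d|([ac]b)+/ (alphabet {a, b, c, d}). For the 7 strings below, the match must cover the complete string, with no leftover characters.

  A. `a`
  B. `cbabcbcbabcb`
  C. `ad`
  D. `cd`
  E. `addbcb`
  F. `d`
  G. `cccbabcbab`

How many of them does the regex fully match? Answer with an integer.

2

A. `a` → no match
B. `cbabcbcbabcb` → match
C. `ad` → no match
D. `cd` → no match
E. `addbcb` → no match
F. `d` → match
G. `cccbabcbab` → no match
Total matched: 2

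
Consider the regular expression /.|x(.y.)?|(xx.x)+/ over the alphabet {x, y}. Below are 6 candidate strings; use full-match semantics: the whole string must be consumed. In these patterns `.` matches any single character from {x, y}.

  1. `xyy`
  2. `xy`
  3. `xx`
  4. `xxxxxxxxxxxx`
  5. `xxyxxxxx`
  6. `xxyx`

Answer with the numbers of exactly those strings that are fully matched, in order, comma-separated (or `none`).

4, 5, 6

1 → no match
2 → no match
3 → no match
4 → match
5 → match
6 → match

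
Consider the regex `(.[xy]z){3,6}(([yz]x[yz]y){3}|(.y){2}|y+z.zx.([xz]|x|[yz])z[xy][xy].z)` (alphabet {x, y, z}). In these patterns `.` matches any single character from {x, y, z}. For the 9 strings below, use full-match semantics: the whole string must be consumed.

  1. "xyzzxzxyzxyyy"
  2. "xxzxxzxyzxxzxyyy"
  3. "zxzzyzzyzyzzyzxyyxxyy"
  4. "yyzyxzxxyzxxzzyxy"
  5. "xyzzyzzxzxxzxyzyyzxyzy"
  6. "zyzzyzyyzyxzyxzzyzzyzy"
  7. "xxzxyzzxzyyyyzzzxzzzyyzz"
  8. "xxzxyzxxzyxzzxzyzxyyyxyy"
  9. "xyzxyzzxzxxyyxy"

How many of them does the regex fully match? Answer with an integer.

1 → match
2 → match
3 → no match
4 → no match
5 → match
6 → match
7 → match
8 → match
9 → no match
Total matched: 6

6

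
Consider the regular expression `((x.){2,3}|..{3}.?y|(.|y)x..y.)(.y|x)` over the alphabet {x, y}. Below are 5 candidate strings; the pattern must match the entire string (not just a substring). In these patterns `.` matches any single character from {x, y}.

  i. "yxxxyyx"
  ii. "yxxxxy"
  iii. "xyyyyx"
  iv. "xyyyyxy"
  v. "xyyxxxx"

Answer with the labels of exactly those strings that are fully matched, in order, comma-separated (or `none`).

i, iii, iv

i → match
ii → no match
iii → match
iv → match
v → no match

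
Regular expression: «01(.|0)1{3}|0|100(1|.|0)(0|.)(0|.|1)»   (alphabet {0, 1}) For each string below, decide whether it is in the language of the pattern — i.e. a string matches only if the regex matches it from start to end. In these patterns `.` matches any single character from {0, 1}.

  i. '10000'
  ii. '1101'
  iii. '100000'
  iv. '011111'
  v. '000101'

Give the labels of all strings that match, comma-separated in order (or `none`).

i. '10000' → no match
ii. '1101' → no match
iii. '100000' → match
iv. '011111' → match
v. '000101' → no match

iii, iv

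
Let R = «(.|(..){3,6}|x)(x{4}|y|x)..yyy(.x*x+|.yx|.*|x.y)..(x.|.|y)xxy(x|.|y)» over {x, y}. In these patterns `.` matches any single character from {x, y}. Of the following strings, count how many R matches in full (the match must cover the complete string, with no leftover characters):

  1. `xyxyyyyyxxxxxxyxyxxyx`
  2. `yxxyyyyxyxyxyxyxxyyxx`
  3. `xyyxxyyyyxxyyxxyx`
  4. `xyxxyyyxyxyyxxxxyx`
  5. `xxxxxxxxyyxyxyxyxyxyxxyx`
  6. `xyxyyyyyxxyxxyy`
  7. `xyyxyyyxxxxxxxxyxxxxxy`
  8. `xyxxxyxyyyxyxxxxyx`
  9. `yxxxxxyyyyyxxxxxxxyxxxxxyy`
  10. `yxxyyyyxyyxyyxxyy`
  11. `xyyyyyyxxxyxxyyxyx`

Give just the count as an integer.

5

1 → match
2 → no match
3 → no match
4 → match
5 → no match
6 → match
7 → no match
8 → no match
9 → match
10 → match
11 → no match
Total matched: 5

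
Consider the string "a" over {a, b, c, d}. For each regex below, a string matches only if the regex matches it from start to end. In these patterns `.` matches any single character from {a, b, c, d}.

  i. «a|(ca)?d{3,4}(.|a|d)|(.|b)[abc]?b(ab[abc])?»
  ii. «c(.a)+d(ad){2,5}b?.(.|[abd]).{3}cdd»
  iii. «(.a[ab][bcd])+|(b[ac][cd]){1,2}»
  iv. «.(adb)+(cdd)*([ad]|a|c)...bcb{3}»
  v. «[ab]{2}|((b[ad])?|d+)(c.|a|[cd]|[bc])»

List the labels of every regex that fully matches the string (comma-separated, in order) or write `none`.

i, v

i → match
ii → no match — must start with "c"
iii → no match
iv → no match — must end with "b"
v → match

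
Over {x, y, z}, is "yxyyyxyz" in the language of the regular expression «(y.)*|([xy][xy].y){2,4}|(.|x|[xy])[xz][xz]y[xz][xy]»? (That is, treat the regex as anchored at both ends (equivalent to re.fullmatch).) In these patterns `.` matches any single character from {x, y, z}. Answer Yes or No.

Yes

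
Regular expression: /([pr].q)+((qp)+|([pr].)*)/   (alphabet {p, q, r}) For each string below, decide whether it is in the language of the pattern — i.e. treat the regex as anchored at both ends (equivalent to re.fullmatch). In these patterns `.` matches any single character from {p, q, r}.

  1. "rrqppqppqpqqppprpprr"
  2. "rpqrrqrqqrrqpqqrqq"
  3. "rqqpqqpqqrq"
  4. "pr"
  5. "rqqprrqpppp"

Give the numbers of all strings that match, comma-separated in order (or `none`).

1, 2, 3, 5

1 → match
2 → match
3 → match
4 → no match
5 → match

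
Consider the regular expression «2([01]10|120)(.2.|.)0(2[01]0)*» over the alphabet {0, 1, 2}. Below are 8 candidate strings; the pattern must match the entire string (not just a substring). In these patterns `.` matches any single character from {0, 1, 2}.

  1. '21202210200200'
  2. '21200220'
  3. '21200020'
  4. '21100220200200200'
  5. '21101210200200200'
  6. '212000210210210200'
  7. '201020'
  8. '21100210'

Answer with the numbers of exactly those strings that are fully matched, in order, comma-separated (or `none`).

1, 2, 4, 5, 6, 7, 8

1 → match
2 → match
3 → no match
4 → match
5 → match
6 → match
7 → match
8 → match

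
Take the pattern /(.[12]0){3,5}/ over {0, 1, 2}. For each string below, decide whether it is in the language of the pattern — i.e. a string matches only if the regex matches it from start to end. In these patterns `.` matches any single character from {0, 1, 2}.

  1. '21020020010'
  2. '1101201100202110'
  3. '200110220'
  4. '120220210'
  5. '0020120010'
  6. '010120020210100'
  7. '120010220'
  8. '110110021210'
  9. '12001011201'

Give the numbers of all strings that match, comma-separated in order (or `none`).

1 → no match
2 → no match
3 → no match
4 → match
5 → no match
6 → no match
7 → match
8 → no match
9 → no match — must end with '0'

4, 7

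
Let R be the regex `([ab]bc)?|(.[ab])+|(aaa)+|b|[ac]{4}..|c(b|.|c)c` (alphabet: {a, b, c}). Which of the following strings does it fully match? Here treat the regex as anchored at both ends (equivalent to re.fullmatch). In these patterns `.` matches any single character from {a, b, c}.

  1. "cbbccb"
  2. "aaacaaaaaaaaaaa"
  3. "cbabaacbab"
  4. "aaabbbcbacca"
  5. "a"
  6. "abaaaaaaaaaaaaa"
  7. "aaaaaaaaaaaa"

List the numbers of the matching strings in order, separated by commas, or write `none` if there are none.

1 → no match
2 → no match
3 → match
4 → no match
5 → no match
6 → no match
7 → match

3, 7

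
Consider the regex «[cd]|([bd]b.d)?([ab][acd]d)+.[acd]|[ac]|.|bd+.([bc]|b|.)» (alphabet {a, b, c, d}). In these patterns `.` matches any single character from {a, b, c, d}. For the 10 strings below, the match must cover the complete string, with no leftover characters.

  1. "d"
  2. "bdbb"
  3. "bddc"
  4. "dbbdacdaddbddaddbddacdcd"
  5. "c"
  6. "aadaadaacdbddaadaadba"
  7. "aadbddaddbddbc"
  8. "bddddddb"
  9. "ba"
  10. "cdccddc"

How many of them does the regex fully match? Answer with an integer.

1 → match
2 → match
3 → match
4 → match
5 → match
6 → no match
7 → match
8 → match
9 → no match
10 → no match
Total matched: 7

7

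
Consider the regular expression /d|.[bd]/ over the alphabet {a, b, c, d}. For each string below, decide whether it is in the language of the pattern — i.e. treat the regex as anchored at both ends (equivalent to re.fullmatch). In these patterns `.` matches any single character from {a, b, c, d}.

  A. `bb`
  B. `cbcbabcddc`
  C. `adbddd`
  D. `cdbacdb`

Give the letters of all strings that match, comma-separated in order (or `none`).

A

A. `bb` → match
B. `cbcbabcddc` → no match
C. `adbddd` → no match
D. `cdbacdb` → no match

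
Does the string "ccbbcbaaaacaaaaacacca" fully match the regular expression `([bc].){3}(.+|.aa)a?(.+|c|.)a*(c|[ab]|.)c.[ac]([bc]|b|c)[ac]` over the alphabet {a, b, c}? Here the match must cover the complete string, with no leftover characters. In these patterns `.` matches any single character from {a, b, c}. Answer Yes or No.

Yes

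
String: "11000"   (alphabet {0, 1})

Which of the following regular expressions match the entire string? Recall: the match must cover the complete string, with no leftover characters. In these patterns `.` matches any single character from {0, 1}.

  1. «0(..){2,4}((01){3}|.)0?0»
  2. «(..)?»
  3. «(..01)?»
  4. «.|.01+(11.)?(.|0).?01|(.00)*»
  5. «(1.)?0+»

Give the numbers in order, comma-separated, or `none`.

5

1 → no match — must start with "0"
2 → no match
3 → no match
4 → no match
5 → match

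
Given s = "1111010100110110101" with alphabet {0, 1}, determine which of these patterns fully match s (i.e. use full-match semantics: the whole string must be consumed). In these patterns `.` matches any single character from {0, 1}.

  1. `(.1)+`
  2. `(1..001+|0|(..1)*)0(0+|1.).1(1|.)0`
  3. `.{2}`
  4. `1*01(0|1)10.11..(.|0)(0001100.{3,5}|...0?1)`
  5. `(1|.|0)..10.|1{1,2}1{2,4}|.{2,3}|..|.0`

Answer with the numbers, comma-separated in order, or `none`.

4

1 → no match
2 → no match — must end with "0"
3 → no match
4 → match
5 → no match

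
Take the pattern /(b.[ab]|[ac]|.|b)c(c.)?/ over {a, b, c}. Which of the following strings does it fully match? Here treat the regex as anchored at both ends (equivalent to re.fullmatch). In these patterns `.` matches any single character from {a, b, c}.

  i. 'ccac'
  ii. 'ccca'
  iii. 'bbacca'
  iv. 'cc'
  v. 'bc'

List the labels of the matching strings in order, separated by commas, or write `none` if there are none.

i → no match
ii → match
iii → match
iv → match
v → match

ii, iii, iv, v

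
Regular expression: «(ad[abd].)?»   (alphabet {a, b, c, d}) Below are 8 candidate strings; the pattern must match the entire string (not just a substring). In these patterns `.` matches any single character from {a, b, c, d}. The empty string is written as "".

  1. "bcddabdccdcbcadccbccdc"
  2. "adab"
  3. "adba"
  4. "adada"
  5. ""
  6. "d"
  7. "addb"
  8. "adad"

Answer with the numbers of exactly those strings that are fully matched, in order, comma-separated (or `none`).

2, 3, 5, 7, 8

1 → no match
2 → match
3 → match
4 → no match
5 → match
6 → no match
7 → match
8 → match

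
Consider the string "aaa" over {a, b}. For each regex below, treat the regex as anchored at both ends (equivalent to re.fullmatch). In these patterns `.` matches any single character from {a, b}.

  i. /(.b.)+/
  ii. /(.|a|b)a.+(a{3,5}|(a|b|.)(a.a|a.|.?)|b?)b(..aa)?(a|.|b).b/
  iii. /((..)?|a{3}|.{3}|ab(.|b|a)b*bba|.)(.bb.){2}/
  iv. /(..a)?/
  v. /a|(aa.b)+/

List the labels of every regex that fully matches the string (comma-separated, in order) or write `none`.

i → no match
ii → no match — must end with "b"
iii → no match
iv → match
v → no match

iv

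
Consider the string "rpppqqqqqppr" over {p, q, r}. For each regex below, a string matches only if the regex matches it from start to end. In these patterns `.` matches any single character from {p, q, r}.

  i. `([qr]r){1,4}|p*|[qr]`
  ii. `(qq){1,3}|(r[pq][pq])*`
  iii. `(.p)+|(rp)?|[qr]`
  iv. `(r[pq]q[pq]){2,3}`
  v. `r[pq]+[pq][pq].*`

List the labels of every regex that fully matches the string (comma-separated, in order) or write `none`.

i → no match
ii → no match
iii → no match
iv → no match
v → match

v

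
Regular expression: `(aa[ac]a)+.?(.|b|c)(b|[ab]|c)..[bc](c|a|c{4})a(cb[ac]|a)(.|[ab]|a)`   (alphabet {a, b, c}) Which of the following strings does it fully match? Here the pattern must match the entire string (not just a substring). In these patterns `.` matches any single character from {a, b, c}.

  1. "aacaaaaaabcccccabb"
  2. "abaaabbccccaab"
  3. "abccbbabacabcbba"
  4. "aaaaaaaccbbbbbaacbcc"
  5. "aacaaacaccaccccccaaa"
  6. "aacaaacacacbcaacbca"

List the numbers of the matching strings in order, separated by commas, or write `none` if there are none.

5, 6

1 → no match
2 → no match — must start with "aa"
3 → no match — must start with "aa"
4 → no match
5 → match
6 → match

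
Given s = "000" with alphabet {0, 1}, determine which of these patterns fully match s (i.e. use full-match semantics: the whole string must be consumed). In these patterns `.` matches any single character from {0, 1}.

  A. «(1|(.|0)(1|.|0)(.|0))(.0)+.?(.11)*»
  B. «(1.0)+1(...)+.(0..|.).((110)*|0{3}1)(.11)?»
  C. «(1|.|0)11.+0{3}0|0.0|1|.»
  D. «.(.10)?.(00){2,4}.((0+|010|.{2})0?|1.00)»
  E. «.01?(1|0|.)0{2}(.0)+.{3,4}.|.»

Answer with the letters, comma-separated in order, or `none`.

C

A → no match
B → no match — must start with "1"
C → match
D → no match
E → no match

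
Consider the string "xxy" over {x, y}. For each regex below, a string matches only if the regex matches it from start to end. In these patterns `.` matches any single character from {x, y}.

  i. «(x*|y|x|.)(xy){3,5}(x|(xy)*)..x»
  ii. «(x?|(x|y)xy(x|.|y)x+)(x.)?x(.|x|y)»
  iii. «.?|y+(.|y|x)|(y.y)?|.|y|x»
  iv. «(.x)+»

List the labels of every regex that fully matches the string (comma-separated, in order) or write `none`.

i → no match — must end with "x"
ii → match
iii → no match
iv → no match — must end with "x"

ii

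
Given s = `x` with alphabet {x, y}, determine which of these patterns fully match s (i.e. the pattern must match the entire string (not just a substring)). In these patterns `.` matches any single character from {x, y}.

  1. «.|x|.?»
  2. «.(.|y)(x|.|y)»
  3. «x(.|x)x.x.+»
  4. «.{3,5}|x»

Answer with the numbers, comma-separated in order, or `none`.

1 → match
2 → no match
3 → no match
4 → match

1, 4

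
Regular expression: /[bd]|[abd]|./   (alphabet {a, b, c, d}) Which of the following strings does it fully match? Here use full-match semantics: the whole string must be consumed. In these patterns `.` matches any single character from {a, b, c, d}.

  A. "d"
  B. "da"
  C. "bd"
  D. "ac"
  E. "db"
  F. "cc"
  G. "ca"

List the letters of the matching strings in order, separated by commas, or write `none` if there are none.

A → match
B → no match
C → no match
D → no match
E → no match
F → no match
G → no match

A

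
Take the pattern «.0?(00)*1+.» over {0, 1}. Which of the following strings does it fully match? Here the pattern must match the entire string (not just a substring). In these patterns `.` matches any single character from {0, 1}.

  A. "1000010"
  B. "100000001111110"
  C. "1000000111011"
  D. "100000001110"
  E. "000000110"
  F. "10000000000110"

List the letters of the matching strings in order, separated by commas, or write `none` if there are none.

A. "1000010" → match
B → match
C → no match
D. "100000001110" → match
E. "000000110" → match
F → match

A, B, D, E, F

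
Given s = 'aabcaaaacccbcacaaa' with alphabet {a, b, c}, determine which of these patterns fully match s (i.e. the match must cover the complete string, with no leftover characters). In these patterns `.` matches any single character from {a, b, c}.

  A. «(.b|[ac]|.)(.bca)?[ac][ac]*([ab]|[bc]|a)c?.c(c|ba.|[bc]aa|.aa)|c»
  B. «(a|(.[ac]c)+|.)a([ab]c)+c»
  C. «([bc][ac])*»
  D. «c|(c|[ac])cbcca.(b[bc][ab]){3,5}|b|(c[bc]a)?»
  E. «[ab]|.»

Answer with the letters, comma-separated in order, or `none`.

A

A → match
B → no match — must end with 'cc'
C → no match
D → no match
E → no match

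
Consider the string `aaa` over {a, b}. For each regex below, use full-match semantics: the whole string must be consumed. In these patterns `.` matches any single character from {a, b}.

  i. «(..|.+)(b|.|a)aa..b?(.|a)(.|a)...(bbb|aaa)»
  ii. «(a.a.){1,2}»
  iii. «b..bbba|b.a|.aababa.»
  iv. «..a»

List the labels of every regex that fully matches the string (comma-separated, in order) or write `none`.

iv

i → no match
ii → no match
iii → no match
iv → match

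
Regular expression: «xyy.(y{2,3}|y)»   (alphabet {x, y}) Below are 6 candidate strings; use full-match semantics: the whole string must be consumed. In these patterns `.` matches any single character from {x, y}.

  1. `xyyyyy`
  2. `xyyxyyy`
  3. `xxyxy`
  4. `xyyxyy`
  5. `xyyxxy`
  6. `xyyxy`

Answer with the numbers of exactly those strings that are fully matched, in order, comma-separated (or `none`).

1, 2, 4, 6

1. `xyyyyy` → match
2. `xyyxyyy` → match
3. `xxyxy` → no match — must start with `xyy`
4. `xyyxyy` → match
5. `xyyxxy` → no match
6. `xyyxy` → match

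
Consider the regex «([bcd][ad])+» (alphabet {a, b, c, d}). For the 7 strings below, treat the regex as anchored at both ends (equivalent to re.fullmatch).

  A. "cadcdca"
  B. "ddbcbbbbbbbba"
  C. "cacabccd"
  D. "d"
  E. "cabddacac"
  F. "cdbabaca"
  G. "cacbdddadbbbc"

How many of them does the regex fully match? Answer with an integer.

1

A → no match
B → no match
C → no match
D → no match
E → no match
F → match
G → no match
Total matched: 1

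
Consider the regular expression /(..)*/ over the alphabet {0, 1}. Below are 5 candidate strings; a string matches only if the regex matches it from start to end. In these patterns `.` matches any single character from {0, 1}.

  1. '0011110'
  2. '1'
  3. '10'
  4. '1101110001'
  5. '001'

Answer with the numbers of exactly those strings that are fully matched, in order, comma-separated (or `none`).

1. '0011110' → no match
2. '1' → no match
3. '10' → match
4. '1101110001' → match
5. '001' → no match

3, 4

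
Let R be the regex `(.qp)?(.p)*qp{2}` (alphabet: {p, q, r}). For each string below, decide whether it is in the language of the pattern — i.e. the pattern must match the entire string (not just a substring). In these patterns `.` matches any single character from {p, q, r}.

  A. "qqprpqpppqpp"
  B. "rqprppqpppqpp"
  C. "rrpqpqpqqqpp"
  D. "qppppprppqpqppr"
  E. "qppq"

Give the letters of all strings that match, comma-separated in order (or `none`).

A → match
B → no match
C → no match
D → no match — must end with "p"
E → no match — must end with "p"

A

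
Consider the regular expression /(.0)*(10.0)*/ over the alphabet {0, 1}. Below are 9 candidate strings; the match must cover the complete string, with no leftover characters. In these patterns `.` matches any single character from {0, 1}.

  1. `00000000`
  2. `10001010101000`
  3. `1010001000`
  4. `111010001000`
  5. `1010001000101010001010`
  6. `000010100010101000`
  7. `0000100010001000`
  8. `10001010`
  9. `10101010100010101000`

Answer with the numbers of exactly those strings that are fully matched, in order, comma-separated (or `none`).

1, 2, 3, 5, 6, 7, 8, 9

1 → match
2 → match
3 → match
4 → no match
5 → match
6 → match
7 → match
8 → match
9 → match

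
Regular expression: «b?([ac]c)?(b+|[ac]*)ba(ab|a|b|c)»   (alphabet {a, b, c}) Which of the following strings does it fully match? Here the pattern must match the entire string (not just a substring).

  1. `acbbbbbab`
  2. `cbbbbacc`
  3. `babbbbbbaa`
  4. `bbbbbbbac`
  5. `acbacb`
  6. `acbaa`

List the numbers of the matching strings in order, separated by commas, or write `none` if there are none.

1, 4, 6

1 → match
2 → no match
3 → no match
4 → match
5 → no match
6 → match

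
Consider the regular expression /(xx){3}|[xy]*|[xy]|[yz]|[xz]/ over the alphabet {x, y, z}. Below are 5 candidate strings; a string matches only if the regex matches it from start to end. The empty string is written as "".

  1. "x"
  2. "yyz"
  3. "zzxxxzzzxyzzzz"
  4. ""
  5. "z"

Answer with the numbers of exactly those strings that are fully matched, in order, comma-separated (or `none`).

1, 4, 5

1 → match
2 → no match
3 → no match
4 → match
5 → match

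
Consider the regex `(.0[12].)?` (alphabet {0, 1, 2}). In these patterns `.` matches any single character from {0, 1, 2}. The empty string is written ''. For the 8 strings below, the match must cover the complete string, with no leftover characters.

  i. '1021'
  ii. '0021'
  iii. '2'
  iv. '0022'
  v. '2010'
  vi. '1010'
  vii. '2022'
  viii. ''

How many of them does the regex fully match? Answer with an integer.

i → match
ii → match
iii → no match
iv → match
v → match
vi → match
vii → match
viii → match
Total matched: 7

7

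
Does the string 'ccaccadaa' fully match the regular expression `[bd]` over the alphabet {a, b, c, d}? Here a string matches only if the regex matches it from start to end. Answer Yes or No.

No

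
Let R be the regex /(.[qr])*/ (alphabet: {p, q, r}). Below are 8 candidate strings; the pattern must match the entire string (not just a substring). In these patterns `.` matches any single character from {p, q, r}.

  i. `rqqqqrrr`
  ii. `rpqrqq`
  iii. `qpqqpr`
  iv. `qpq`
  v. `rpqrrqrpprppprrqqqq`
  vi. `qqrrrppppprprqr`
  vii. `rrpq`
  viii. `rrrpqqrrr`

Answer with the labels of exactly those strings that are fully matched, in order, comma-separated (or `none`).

i, vii

i → match
ii → no match
iii → no match
iv → no match
v → no match
vi → no match
vii → match
viii → no match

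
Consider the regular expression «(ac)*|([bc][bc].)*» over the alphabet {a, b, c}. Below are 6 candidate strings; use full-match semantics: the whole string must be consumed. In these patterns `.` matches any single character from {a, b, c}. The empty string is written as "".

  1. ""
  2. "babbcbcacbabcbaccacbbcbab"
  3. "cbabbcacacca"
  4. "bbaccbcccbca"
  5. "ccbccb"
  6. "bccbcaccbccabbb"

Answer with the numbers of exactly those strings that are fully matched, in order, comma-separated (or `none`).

1, 4, 5, 6

1 → match
2 → no match
3 → no match
4 → match
5 → match
6 → match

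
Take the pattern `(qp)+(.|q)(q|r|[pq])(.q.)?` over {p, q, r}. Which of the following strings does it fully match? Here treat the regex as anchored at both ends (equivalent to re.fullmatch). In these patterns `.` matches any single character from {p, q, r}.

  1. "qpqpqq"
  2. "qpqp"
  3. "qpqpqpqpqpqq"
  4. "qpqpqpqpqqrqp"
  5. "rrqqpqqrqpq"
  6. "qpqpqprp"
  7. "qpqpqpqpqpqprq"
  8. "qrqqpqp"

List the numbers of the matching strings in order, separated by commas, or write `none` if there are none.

1, 2, 3, 4, 6, 7

1 → match
2 → match
3 → match
4 → match
5 → no match — must start with "qp"
6 → match
7 → match
8 → no match — must start with "qp"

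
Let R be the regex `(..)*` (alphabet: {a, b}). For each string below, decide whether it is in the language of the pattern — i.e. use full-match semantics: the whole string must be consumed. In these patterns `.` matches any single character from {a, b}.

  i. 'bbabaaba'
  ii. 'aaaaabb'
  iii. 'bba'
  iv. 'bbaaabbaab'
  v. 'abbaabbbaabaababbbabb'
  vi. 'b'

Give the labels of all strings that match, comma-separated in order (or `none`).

i, iv

i → match
ii → no match
iii → no match
iv → match
v → no match
vi → no match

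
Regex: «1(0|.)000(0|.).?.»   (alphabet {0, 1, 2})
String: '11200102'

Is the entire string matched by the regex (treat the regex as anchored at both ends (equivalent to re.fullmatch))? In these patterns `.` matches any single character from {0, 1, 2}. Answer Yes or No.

No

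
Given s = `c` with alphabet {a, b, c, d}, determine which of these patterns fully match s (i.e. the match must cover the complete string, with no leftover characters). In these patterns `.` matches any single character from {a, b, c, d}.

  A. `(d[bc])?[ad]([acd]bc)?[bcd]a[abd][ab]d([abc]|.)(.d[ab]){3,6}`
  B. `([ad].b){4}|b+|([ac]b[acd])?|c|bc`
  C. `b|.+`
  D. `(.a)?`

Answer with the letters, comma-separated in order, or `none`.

B, C

A → no match
B → match
C → match
D → no match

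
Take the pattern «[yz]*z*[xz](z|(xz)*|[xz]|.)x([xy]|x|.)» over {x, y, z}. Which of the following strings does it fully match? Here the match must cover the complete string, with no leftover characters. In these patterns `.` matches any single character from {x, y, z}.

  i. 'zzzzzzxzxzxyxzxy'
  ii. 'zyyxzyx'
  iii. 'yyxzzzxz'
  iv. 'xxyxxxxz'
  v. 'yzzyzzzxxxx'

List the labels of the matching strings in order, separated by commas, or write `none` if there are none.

v

i → no match
ii. 'zyyxzyx' → no match
iii. 'yyxzzzxz' → no match
iv. 'xxyxxxxz' → no match
v. 'yzzyzzzxxxx' → match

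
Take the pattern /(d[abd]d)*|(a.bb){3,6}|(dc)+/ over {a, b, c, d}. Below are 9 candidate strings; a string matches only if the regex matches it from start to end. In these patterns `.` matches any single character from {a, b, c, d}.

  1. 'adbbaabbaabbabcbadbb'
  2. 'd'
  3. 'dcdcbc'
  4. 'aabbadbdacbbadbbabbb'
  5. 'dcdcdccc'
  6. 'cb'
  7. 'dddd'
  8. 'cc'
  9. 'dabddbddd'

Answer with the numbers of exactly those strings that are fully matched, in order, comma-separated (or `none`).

1 → no match
2 → no match
3 → no match
4 → no match
5 → no match
6 → no match
7 → no match
8 → no match
9 → no match

none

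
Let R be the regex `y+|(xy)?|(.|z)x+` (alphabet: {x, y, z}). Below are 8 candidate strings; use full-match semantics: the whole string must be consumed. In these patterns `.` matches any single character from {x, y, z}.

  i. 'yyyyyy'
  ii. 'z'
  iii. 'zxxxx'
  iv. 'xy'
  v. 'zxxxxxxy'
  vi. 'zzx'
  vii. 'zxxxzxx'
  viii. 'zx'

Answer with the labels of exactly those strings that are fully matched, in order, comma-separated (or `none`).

i → match
ii → no match
iii → match
iv → match
v → no match
vi → no match
vii → no match
viii → match

i, iii, iv, viii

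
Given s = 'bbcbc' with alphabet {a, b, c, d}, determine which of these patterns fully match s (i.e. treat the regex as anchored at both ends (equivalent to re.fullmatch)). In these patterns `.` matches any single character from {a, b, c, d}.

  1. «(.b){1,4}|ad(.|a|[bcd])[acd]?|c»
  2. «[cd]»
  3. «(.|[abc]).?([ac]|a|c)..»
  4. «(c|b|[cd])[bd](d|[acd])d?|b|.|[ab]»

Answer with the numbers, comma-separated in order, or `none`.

3

1 → no match
2 → no match
3 → match
4 → no match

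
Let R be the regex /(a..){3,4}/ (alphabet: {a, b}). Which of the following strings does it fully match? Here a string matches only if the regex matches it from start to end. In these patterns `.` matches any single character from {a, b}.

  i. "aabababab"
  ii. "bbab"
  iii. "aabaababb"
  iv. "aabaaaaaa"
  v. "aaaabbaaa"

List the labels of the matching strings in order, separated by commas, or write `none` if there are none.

i → no match
ii → no match — must start with "a"
iii → match
iv → match
v → match

iii, iv, v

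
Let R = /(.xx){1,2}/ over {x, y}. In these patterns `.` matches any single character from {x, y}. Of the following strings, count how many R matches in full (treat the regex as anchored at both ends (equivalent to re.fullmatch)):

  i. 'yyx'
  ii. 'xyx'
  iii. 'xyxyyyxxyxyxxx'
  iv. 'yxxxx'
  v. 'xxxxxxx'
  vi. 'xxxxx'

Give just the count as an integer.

0

i → no match — must end with 'xx'
ii → no match — must end with 'xx'
iii → no match
iv → no match
v → no match
vi → no match
Total matched: 0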